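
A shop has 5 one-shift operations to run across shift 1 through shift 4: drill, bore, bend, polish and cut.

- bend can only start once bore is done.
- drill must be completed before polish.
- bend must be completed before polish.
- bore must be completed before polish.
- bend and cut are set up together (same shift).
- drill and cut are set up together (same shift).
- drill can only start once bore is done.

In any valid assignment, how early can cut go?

shift 2

Cut must be in the same shift as drill, which can't be before shift 2, so cut is at least shift 2; cut must be in the same shift as drill, which can't be after shift 3, so cut is at most shift 3.
cut at shift 2 is achievable: bore=shift 1, cut=shift 2, bend=shift 2, polish=shift 3, drill=shift 2.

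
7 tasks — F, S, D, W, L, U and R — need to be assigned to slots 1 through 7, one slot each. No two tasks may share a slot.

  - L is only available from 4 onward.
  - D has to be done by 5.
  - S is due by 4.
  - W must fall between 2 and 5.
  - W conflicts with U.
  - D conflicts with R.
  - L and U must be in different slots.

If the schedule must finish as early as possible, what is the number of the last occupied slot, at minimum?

slot 7

With at most 1 per slot and 7 tasks, at least 7 slots are needed.
L can't be placed before 4, so the schedule must run through at least slot 4.
7 works (last occupied slot: 7): for example L -> 4; U -> 6; F -> 5; W -> 2; D -> 3; S -> 1; R -> 7.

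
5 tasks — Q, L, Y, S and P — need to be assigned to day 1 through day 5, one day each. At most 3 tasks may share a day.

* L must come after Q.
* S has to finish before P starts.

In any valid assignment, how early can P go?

day 2

Precedence pushes P to at least day 2.
P at day 2 is achievable: Q in day 1, Y in day 1, P in day 2, S in day 1, L in day 2.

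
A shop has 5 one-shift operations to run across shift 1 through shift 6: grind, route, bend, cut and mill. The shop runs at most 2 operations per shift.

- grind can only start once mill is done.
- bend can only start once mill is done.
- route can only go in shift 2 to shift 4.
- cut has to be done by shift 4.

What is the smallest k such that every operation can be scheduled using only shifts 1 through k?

The precedence chain requires at least 2 distinct shifts.
With at most 2 per shift and 5 operations, at least 3 shifts are needed.
3 works (last occupied shift: shift 3): for example bend -> shift 3; grind -> shift 2; mill -> shift 1; cut -> shift 1; route -> shift 2.

3 shifts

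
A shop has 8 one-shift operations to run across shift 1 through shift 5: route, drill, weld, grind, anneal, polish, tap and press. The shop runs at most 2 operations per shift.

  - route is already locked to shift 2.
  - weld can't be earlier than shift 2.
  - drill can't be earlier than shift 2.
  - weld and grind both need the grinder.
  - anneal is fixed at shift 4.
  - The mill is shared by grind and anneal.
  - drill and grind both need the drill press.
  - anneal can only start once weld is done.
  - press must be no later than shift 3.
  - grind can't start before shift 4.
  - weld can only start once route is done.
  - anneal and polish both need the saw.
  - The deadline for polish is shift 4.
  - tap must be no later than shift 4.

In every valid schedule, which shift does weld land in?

shift 3

route is fixed at shift 2 and must come before weld, so weld is at least shift 3.
anneal is fixed at shift 4 and must come after weld, so weld is at most shift 3.
So weld must be shift 3.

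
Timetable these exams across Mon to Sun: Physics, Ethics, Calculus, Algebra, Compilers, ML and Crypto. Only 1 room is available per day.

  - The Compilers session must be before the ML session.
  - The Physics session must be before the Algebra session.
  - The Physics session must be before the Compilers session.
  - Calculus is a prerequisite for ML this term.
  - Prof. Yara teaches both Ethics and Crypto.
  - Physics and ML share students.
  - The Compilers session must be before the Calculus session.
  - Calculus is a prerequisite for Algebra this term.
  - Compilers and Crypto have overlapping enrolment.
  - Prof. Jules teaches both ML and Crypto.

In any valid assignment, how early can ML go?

Precedence pushes ML to at least Thu.
ML at Thu is achievable: Crypto in Sun; Physics in Mon; Compilers in Tue; ML in Thu; Calculus in Wed; Algebra in Fri; Ethics in Sat.

Thu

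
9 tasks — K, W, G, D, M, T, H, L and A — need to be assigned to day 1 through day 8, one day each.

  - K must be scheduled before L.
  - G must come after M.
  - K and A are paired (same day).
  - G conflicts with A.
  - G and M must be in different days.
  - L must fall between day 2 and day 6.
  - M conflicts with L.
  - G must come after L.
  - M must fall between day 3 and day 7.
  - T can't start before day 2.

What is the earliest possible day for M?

day 3

M is available from day 3; M's own window allows nothing later than day 7.
M at day 3 is achievable: A=day 1; D=day 1; H=day 1; L=day 2; T=day 2; G=day 4; W=day 1; K=day 1; M=day 3.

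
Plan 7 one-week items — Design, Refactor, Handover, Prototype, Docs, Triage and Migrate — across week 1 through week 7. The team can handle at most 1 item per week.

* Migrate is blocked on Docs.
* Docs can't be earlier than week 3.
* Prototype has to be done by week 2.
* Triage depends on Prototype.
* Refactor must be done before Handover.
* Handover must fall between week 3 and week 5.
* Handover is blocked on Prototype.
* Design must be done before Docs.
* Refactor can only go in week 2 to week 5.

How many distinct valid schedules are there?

33

Splitting on Design: it can be week 1 (9), week 2 (9), week 3 (7), week 4 (5), week 5 (3). Listing each branch's schedules as (Refactor, Handover, Prototype, Docs, Triage, Migrate) by week number:
Design=week 1: (3,4,2,5,6,7) (3,4,2,5,7,6) (3,4,2,6,5,7) (3,5,2,4,6,7) (3,5,2,4,7,6) (3,5,2,6,4,7) (4,5,2,3,6,7) (4,5,2,3,7,6) (4,5,2,6,3,7) — 9.
Design=week 2: (3,4,1,5,6,7) (3,4,1,5,7,6) (3,4,1,6,5,7) (3,5,1,4,6,7) (3,5,1,4,7,6) (3,5,1,6,4,7) (4,5,1,3,6,7) (4,5,1,3,7,6) (4,5,1,6,3,7) — 9.
Design=week 3: (2,4,1,5,6,7) (2,4,1,5,7,6) (2,4,1,6,5,7) (2,5,1,4,6,7) (2,5,1,4,7,6) (2,5,1,6,4,7) (4,5,1,6,2,7) — 7.
Design=week 4: (2,3,1,5,6,7) (2,3,1,5,7,6) (2,3,1,6,5,7) (2,5,1,6,3,7) (3,5,1,6,2,7) — 5.
Design=week 5: (2,3,1,6,4,7) (2,4,1,6,3,7) (3,4,1,6,2,7) — 3.
Summing: 9 + 9 + 7 + 5 + 3 = 33.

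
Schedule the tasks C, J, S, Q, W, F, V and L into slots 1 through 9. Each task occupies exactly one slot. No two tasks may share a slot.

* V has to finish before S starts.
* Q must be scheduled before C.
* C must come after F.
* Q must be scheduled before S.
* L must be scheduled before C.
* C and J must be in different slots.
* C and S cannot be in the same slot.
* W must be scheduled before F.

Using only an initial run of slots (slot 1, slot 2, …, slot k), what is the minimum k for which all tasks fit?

8 slots

The precedence chain requires at least 3 distinct slots.
With at most 1 per slot and 8 tasks, at least 8 slots are needed.
8 works (last occupied slot: 8): for example W in 2, F in 3, C in 5, L in 4, J in 8, S in 7, V in 6, Q in 1.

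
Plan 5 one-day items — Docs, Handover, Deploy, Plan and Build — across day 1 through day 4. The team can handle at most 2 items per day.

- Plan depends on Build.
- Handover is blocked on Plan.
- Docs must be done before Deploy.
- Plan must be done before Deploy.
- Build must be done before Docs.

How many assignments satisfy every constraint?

Splitting on Docs: it can be day 2 (5), day 3 (4). Listing each branch's schedules as (Handover, Deploy, Plan, Build) by day number:
Docs=day 2: (3,3,2,1) (3,4,2,1) (4,3,2,1) (4,4,2,1) (4,4,3,1) — 5.
Docs=day 3: (3,4,2,1) (4,4,2,1) (4,4,3,1) (4,4,3,2) — 4.
Summing: 5 + 4 = 9.

9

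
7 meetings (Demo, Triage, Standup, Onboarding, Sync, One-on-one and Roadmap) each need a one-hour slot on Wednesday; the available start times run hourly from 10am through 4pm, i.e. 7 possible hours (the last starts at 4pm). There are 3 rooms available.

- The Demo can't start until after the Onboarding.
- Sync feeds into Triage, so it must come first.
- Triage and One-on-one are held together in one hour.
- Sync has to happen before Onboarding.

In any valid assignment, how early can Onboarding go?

Precedence pushes Onboarding to at least 11am; downstream work caps Onboarding at 3pm.
Onboarding at 11am is achievable: Demo=12pm, One-on-one=11am, Triage=11am, Roadmap=10am, Onboarding=11am, Sync=10am, Standup=10am.

11am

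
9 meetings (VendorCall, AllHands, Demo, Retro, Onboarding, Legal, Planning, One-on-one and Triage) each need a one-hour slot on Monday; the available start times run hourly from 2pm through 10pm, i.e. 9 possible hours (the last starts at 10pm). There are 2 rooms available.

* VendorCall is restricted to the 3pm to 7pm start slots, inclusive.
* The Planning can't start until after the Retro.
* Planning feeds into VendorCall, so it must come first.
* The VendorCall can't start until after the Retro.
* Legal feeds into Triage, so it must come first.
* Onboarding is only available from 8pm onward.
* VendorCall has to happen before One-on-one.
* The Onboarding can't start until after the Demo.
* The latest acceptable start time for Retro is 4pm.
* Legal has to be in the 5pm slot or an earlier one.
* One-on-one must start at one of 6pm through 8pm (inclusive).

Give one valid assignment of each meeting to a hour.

VendorCall -> 4pm, Retro -> 2pm, Triage -> 4pm, Legal -> 2pm, Demo -> 3pm, One-on-one -> 6pm, AllHands -> 5pm, Onboarding -> 8pm, Planning -> 3pm

Checking: Retro(2pm) before Planning(3pm); Retro(2pm) before VendorCall(4pm); Legal(2pm) before Triage(4pm); Planning(3pm) before VendorCall(4pm); Demo(3pm) before Onboarding(8pm); VendorCall(4pm) before One-on-one(6pm); VendorCall=4pm in [3pm,7pm]; Retro=2pm in [2pm,4pm]; Legal=2pm in [2pm,5pm]; One-on-one=6pm in [6pm,8pm]; Onboarding=8pm in [8pm,10pm]; max 2 per hour (cap 2).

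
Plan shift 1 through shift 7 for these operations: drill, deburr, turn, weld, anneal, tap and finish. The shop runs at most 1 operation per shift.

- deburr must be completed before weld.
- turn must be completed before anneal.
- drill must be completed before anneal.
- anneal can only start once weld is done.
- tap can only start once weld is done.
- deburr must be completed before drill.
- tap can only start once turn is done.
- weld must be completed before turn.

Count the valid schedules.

Splitting on drill: it can be shift 2 (10), shift 3 (12), shift 4 (12), shift 5 (10), shift 6 (5). Listing each branch's schedules as (deburr, turn, weld, anneal, tap, finish) by shift number:
drill=shift 2: (1,4,3,5,6,7) (1,4,3,5,7,6) (1,4,3,6,5,7) (1,4,3,6,7,5) (1,4,3,7,5,6) (1,4,3,7,6,5) (1,5,3,6,7,4) (1,5,3,7,6,4) (1,5,4,6,7,3) (1,5,4,7,6,3) — 10.
drill=shift 3: (1,4,2,5,6,7) (1,4,2,5,7,6) (1,4,2,6,5,7) (1,4,2,6,7,5) (1,4,2,7,5,6) (1,4,2,7,6,5) (1,5,2,6,7,4) (1,5,2,7,6,4) (1,5,4,6,7,2) (1,5,4,7,6,2) (2,5,4,6,7,1) (2,5,4,7,6,1) — 12.
drill=shift 4: (1,3,2,5,6,7) (1,3,2,5,7,6) (1,3,2,6,5,7) (1,3,2,6,7,5) (1,3,2,7,5,6) (1,3,2,7,6,5) (1,5,2,6,7,3) (1,5,2,7,6,3) (1,5,3,6,7,2) (1,5,3,7,6,2) (2,5,3,6,7,1) (2,5,3,7,6,1) — 12.
drill=shift 5: (1,3,2,6,4,7) (1,3,2,6,7,4) (1,3,2,7,4,6) (1,3,2,7,6,4) (1,4,2,6,7,3) (1,4,2,7,6,3) (1,4,3,6,7,2) (1,4,3,7,6,2) (2,4,3,6,7,1) (2,4,3,7,6,1) — 10.
drill=shift 6: (1,3,2,7,4,5) (1,3,2,7,5,4) (1,4,2,7,5,3) (1,4,3,7,5,2) (2,4,3,7,5,1) — 5.
Summing: 10 + 12 + 12 + 10 + 5 = 49.

49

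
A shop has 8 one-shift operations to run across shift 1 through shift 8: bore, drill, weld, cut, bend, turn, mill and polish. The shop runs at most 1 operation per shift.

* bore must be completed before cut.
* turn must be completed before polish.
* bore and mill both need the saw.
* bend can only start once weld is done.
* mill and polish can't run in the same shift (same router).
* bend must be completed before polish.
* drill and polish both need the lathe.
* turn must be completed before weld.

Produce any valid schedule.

cut in shift 6; weld in shift 2; bend in shift 3; polish in shift 4; bore in shift 5; turn in shift 1; mill in shift 8; drill in shift 7

Checking: weld(shift 2) before bend(shift 3); bore(shift 5) before cut(shift 6); turn(shift 1) before polish(shift 4); turn(shift 1) before weld(shift 2); bend(shift 3) before polish(shift 4); bore(shift 5) != mill(shift 8); drill(shift 7) != polish(shift 4); mill(shift 8) != polish(shift 4); max 1 per shift (cap 1).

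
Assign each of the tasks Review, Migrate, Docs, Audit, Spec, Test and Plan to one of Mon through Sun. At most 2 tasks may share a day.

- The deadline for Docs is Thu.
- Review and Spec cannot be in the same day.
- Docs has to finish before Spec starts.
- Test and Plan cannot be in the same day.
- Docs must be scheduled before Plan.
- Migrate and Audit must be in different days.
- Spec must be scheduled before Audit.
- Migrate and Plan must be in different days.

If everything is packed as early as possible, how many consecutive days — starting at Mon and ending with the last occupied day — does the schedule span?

4 days

The precedence chain requires at least 3 distinct days.
With at most 2 per day and 7 tasks, at least 4 days are needed.
4 works (last occupied day: Thu): for example Migrate in Thu, Review in Mon, Spec in Tue, Docs in Mon, Test in Wed, Plan in Tue, Audit in Wed.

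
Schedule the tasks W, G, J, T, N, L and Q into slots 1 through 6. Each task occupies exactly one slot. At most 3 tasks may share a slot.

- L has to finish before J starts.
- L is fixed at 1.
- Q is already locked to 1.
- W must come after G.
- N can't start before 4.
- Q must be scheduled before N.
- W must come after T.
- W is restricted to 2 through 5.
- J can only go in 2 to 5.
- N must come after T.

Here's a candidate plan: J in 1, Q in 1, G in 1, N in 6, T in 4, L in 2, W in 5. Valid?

No — it violates: L has to finish before J starts

At most 3 tasks may share a slot — holds.
W must come after T — holds.
W is restricted to 2 through 5 — holds.
Q is already locked to 1 — holds.
J can only go in 2 to 5 — violated.
L is fixed at 1 — violated.
N must come after T — holds.
W must come after G — holds.
L has to finish before J starts — violated.
N can't start before 4 — holds.
Q must be scheduled before N — holds.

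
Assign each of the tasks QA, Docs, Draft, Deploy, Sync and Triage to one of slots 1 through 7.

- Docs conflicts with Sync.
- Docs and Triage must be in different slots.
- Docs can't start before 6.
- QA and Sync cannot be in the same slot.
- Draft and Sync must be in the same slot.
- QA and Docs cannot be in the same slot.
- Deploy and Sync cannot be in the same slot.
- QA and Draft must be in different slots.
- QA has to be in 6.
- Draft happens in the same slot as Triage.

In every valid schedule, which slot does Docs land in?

7

Docs's window is 6–7.
QA is fixed at 6, and Docs can't share a slot with QA.
So Docs must be 7.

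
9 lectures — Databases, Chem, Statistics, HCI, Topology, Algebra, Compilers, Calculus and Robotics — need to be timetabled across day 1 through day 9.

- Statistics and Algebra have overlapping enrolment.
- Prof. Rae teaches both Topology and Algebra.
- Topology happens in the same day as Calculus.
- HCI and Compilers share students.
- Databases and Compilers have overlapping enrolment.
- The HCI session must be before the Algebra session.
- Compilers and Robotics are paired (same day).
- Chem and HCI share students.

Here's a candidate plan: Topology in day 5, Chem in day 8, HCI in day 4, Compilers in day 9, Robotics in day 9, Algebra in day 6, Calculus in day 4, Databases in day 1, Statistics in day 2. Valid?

No. Topology happens in the same day as Calculus is not satisfied.

HCI and Compilers share students — holds.
Topology happens in the same day as Calculus — violated.
Compilers and Robotics are paired (same day) — holds.
Prof. Rae teaches both Topology and Algebra — holds.
The HCI session must be before the Algebra session — holds.
Statistics and Algebra have overlapping enrolment — holds.
Databases and Compilers have overlapping enrolment — holds.
Chem and HCI share students — holds.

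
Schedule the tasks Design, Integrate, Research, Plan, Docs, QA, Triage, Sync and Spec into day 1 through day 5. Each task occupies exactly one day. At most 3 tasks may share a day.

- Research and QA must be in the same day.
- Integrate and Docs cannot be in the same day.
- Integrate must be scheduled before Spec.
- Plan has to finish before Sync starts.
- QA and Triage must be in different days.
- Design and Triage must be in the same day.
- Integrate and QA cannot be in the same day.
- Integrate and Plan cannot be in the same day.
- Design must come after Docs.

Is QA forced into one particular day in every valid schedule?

No

QA can be day 1 (e.g. Spec in day 3; Triage in day 2; Sync in day 4; Design in day 2; Integrate in day 2; Research in day 1; Plan in day 3; Docs in day 1; QA in day 1) or day 2 (e.g. Sync=day 4, Docs=day 2, Spec=day 4, Integrate=day 1, Triage=day 3, Plan=day 3, Design=day 3, QA=day 2, Research=day 2).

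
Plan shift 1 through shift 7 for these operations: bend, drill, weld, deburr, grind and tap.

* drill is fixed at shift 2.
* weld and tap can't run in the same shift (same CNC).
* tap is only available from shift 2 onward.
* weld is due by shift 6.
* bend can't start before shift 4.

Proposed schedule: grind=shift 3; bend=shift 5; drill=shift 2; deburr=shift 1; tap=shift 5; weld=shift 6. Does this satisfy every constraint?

Valid

tap is only available from shift 2 onward — holds.
weld is due by shift 6 — holds.
weld and tap can't run in the same shift (same CNC) — holds.
bend can't start before shift 4 — holds.
drill is fixed at shift 2 — holds.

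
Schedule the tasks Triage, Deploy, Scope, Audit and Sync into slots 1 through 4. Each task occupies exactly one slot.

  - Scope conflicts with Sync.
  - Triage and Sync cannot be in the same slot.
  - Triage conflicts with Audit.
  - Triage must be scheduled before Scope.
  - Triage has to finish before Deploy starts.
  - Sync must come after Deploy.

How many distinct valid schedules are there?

Splitting on Triage: it can be 1 (18), 2 (3). Listing each branch's schedules as (Deploy, Scope, Audit, Sync):
Triage=1: (2,2,2,3) (2,2,2,4) (2,2,3,3) (2,2,3,4) (2,2,4,3) (2,2,4,4) (2,3,2,4) (2,3,3,4) (2,3,4,4) (2,4,2,3) (2,4,3,3) (2,4,4,3) (3,2,2,4) (3,2,3,4) (3,2,4,4) (3,3,2,4) (3,3,3,4) (3,3,4,4) — 18.
Triage=2: (3,3,1,4) (3,3,3,4) (3,3,4,4) — 3.
Summing: 18 + 3 = 21.

21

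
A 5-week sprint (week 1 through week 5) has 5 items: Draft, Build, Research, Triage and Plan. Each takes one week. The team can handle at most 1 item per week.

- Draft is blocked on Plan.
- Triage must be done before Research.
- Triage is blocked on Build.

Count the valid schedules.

Splitting on Draft: it can be week 2 (1), week 3 (2), week 4 (3), week 5 (4). Listing each branch's schedules as (Build, Research, Triage, Plan) by week number:
Draft=week 2: (3,5,4,1) — 1.
Draft=week 3: (1,5,4,2) (2,5,4,1) — 2.
Draft=week 4: (1,5,2,3) (1,5,3,2) (2,5,3,1) — 3.
Draft=week 5: (1,3,2,4) (1,4,2,3) (1,4,3,2) (2,4,3,1) — 4.
Summing: 1 + 2 + 3 + 4 = 10.

10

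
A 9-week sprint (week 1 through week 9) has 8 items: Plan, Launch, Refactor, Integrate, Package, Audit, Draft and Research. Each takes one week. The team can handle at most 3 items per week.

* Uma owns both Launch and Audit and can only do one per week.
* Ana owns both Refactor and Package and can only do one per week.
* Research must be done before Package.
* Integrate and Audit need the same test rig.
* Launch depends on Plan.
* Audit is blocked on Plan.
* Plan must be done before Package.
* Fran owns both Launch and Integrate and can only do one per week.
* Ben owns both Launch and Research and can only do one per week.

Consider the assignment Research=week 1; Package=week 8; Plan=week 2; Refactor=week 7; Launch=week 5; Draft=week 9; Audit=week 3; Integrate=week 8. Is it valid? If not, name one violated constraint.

Audit is blocked on Plan — holds.
Ben owns both Launch and Research and can only do one per week — holds.
Fran owns both Launch and Integrate and can only do one per week — holds.
Plan must be done before Package — holds.
Uma owns both Launch and Audit and can only do one per week — holds.
Research must be done before Package — holds.
Integrate and Audit need the same test rig — holds.
Ana owns both Refactor and Package and can only do one per week — holds.
Launch depends on Plan — holds.
The team can handle at most 3 items per week — holds.

Valid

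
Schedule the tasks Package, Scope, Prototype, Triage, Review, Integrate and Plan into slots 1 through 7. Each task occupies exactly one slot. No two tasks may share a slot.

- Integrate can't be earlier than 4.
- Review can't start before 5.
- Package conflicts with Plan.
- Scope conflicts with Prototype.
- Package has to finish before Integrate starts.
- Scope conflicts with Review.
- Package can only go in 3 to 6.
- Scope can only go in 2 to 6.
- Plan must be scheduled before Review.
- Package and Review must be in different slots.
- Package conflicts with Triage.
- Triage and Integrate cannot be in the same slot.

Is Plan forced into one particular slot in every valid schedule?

No

Plan can be 1 (e.g. Plan -> 1, Review -> 5, Prototype -> 6, Package -> 3, Scope -> 2, Integrate -> 4, Triage -> 7) or 2 (e.g. Triage in 7; Review in 5; Integrate in 4; Package in 3; Plan in 2; Prototype in 1; Scope in 6).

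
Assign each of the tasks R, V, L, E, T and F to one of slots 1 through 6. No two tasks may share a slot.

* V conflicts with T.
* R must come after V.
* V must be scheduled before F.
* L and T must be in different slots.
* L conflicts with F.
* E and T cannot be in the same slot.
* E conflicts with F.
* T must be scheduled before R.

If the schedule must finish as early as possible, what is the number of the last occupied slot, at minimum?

The precedence chain requires at least 2 distinct slots.
With at most 1 per slot and 6 tasks, at least 6 slots are needed.
6 works (last occupied slot: 6): for example E=6; R=3; L=5; F=4; T=2; V=1.

slot 6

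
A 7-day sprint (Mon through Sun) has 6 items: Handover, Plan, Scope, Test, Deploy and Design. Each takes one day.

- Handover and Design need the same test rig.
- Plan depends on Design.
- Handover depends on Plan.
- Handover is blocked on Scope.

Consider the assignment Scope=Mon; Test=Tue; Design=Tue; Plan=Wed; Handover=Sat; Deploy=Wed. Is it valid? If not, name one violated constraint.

Yes

Handover is blocked on Scope — holds.
Handover depends on Plan — holds.
Plan depends on Design — holds.
Handover and Design need the same test rig — holds.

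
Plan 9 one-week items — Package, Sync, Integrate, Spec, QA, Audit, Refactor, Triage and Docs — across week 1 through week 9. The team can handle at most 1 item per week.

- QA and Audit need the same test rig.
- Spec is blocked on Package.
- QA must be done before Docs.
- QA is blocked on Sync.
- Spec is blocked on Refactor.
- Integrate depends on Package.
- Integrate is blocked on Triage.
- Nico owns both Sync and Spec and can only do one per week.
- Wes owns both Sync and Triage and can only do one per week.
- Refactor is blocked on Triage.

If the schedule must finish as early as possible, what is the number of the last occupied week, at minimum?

week 9

The precedence chain requires at least 3 distinct weeks.
With at most 1 per week and 9 tasks, at least 9 weeks are needed.
9 works (last occupied week: week 9): for example Triage in week 2, Package in week 1, Sync in week 6, Docs in week 8, QA in week 7, Audit in week 9, Integrate in week 3, Refactor in week 4, Spec in week 5.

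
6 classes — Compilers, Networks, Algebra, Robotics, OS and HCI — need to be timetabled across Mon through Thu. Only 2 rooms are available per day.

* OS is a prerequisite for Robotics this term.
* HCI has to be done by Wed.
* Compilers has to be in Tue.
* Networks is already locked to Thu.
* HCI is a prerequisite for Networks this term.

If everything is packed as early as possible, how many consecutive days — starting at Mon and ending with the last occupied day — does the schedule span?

The precedence chain requires at least 2 distinct days.
With at most 2 per day and 6 classes, at least 3 days are needed.
Networks can't be placed before Thu — that is day 4 counting from Mon — so the schedule must run through at least 4 days.
4 works (last occupied day: Thu): for example Compilers -> Tue; Algebra -> Wed; HCI -> Mon; OS -> Mon; Networks -> Thu; Robotics -> Tue.

4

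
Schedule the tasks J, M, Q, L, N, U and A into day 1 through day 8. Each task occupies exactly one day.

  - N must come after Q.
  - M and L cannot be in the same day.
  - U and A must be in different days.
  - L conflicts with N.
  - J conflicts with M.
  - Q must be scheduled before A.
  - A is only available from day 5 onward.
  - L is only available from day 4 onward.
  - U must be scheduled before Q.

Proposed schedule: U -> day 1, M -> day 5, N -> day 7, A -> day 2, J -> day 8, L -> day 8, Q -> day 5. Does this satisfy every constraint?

M and L cannot be in the same day — holds.
J conflicts with M — holds.
Q must be scheduled before A — violated.
N must come after Q — holds.
U and A must be in different days — holds.
A is only available from day 5 onward — violated.
L is only available from day 4 onward — holds.
U must be scheduled before Q — holds.
L conflicts with N — holds.

Invalid. A is only available from day 5 onward.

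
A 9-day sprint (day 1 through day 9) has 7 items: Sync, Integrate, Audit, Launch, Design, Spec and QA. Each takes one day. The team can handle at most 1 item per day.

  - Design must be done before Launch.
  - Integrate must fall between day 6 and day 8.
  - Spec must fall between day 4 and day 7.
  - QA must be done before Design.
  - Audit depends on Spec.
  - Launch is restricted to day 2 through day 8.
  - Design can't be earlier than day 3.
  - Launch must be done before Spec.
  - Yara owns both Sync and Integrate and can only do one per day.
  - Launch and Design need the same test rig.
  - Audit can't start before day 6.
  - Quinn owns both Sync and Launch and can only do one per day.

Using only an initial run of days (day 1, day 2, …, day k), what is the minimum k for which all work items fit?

7

The precedence chain requires at least 5 distinct days.
With at most 1 per day and 7 work items, at least 7 days are needed.
Integrate can't be placed before day 6, so the schedule must run through at least day 6.
7 works (last occupied day: day 7): for example Spec in day 5, Sync in day 2, Integrate in day 7, Launch in day 4, QA in day 1, Design in day 3, Audit in day 6.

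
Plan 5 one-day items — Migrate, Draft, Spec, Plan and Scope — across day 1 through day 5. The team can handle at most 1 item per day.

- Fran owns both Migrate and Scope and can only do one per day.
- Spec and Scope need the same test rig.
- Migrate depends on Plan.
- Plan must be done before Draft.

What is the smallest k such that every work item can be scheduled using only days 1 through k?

5 days

The precedence chain requires at least 2 distinct days.
With at most 1 per day and 5 work items, at least 5 days are needed.
5 works (last occupied day: day 5): for example Draft=day 3; Spec=day 4; Plan=day 1; Migrate=day 2; Scope=day 5.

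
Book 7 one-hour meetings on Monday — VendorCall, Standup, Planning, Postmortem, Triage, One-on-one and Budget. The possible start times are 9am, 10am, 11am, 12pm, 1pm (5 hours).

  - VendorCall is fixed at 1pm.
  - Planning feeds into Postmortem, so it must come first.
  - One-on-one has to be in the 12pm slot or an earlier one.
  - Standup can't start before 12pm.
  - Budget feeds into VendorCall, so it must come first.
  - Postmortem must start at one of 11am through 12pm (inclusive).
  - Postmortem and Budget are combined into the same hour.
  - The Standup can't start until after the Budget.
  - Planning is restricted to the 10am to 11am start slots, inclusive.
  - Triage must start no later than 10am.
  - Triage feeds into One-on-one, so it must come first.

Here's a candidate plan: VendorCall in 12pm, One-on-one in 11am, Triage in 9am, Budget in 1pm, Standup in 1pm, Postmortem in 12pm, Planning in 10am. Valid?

Standup can't start before 12pm — holds.
The Standup can't start until after the Budget — violated.
Triage feeds into One-on-one, so it must come first — holds.
Budget feeds into VendorCall, so it must come first — violated.
Triage must start no later than 10am — holds.
One-on-one has to be in the 12pm slot or an earlier one — holds.
Planning feeds into Postmortem, so it must come first — holds.
Postmortem must start at one of 11am through 12pm (inclusive) — holds.
Postmortem and Budget are combined into the same hour — violated.
VendorCall is fixed at 1pm — violated.
Planning is restricted to the 10am to 11am start slots, inclusive — holds.

No. Budget feeds into VendorCall, so it must come first is not satisfied.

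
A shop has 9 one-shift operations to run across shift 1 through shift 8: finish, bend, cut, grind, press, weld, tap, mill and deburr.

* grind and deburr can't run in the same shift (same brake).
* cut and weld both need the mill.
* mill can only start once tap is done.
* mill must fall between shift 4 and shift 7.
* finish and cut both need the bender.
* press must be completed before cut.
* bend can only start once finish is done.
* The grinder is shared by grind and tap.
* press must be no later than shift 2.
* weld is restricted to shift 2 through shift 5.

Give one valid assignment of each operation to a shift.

mill -> shift 4; grind -> shift 2; bend -> shift 2; deburr -> shift 1; press -> shift 1; finish -> shift 1; tap -> shift 1; cut -> shift 3; weld -> shift 2

Checking: tap(shift 1) before mill(shift 4); finish(shift 1) before bend(shift 2); press(shift 1) before cut(shift 3); cut(shift 3) != weld(shift 2); finish(shift 1) != cut(shift 3); grind(shift 2) != tap(shift 1); grind(shift 2) != deburr(shift 1); press=shift 1 in [shift 1,shift 2]; mill=shift 4 in [shift 4,shift 7]; weld=shift 2 in [shift 2,shift 5].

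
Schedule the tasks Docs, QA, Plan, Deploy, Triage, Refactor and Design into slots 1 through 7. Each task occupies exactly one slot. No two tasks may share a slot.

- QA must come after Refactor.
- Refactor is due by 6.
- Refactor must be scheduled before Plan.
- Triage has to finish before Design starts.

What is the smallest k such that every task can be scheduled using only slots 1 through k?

7 slots

The precedence chain requires at least 2 distinct slots.
With at most 1 per slot and 7 tasks, at least 7 slots are needed.
7 works (last occupied slot: 7): for example Plan -> 3; Design -> 5; QA -> 2; Deploy -> 7; Refactor -> 1; Triage -> 4; Docs -> 6.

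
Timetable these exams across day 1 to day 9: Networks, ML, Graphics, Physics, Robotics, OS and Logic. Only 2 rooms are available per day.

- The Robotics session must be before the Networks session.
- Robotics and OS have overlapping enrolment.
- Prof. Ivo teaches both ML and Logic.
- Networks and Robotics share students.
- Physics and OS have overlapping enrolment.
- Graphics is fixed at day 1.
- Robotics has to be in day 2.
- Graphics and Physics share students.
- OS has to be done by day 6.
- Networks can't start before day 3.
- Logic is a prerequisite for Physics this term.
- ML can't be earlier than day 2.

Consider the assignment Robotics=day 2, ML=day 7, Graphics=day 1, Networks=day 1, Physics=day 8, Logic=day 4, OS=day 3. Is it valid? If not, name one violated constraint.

No. Networks can't start before day 3 is not satisfied.

Networks can't start before day 3 — violated.
Graphics is fixed at day 1 — holds.
ML can't be earlier than day 2 — holds.
Prof. Ivo teaches both ML and Logic — holds.
The Robotics session must be before the Networks session — violated.
Graphics and Physics share students — holds.
Robotics has to be in day 2 — holds.
Only 2 rooms are available per day — holds.
Robotics and OS have overlapping enrolment — holds.
OS has to be done by day 6 — holds.
Logic is a prerequisite for Physics this term — holds.
Physics and OS have overlapping enrolment — holds.
Networks and Robotics share students — holds.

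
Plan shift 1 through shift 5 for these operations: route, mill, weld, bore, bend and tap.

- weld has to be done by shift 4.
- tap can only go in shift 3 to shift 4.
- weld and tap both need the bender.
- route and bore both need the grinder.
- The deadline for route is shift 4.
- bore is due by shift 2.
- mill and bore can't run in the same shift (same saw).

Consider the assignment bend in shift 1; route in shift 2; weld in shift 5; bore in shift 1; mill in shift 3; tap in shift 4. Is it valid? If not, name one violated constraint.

route and bore both need the grinder — holds.
bore is due by shift 2 — holds.
weld and tap both need the bender — holds.
The deadline for route is shift 4 — holds.
weld has to be done by shift 4 — violated.
tap can only go in shift 3 to shift 4 — holds.
mill and bore can't run in the same shift (same saw) — holds.

Invalid. weld has to be done by shift 4.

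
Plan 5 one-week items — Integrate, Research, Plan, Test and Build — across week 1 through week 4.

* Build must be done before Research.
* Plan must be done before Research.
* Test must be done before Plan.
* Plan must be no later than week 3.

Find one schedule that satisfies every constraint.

Build in week 1; Research in week 3; Test in week 1; Integrate in week 1; Plan in week 2

Checking: Plan(week 2) before Research(week 3); Build(week 1) before Research(week 3); Test(week 1) before Plan(week 2); Plan=week 2 in [week 1,week 3].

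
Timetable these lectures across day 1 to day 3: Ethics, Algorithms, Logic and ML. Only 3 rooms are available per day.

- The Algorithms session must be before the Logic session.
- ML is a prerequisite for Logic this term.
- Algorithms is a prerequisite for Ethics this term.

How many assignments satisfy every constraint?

8

Splitting on Ethics: it can be day 2 (3), day 3 (5). Listing each branch's schedules as (Algorithms, Logic, ML) by day number:
Ethics=day 2: (1,2,1) (1,3,1) (1,3,2) — 3.
Ethics=day 3: (1,2,1) (1,3,1) (1,3,2) (2,3,1) (2,3,2) — 5.
Summing: 3 + 5 = 8.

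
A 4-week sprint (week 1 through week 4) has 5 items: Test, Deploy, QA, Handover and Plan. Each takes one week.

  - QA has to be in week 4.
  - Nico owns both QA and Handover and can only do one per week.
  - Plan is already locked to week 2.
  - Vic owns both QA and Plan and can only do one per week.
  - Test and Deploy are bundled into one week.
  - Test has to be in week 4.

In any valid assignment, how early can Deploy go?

week 4

Deploy must be in the same week as Test, which can't be before week 4, so Deploy is at least week 4.
Deploy at week 4 is achievable: Deploy=week 4, QA=week 4, Plan=week 2, Test=week 4, Handover=week 1.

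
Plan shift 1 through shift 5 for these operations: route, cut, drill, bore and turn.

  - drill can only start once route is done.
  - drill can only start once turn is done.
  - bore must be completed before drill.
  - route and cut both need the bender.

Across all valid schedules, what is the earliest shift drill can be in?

shift 2

Precedence pushes drill to at least shift 2.
drill at shift 2 is achievable: drill in shift 2, cut in shift 2, turn in shift 1, bore in shift 1, route in shift 1.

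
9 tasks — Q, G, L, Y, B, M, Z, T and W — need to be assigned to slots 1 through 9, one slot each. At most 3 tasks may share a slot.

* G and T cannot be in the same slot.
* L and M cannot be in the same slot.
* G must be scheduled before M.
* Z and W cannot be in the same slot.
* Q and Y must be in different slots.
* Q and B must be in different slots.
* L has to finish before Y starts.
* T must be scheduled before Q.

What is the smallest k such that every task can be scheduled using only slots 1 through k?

3 slots

The precedence chain requires at least 2 distinct slots.
With at most 3 per slot and 9 tasks, at least 3 slots are needed.
3 works (last occupied slot: 3): for example Q in 2; B in 1; W in 3; M in 3; Y in 3; T in 1; G in 2; L in 1; Z in 2.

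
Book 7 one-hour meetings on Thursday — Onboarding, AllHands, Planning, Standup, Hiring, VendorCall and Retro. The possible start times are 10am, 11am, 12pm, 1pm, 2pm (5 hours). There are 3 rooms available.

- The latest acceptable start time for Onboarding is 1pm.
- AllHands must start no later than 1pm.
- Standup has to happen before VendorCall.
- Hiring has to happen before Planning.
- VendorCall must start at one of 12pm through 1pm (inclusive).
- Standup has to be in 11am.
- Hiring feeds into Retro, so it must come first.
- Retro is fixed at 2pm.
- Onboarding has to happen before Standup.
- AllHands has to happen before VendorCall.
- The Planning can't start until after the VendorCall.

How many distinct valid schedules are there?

Splitting on AllHands: it can be 10am (11), 11am (11), 12pm (4). Listing each branch's schedules as (Onboarding, Planning, Standup, Hiring, VendorCall, Retro):
AllHands=10am: (10am,1pm,11am,10am,12pm,2pm) (10am,1pm,11am,11am,12pm,2pm) (10am,1pm,11am,12pm,12pm,2pm) (10am,2pm,11am,10am,12pm,2pm) (10am,2pm,11am,10am,1pm,2pm) (10am,2pm,11am,11am,12pm,2pm) (10am,2pm,11am,11am,1pm,2pm) (10am,2pm,11am,12pm,12pm,2pm) (10am,2pm,11am,12pm,1pm,2pm) (10am,2pm,11am,1pm,12pm,2pm) (10am,2pm,11am,1pm,1pm,2pm) — 11.
AllHands=11am: (10am,1pm,11am,10am,12pm,2pm) (10am,1pm,11am,11am,12pm,2pm) (10am,1pm,11am,12pm,12pm,2pm) (10am,2pm,11am,10am,12pm,2pm) (10am,2pm,11am,10am,1pm,2pm) (10am,2pm,11am,11am,12pm,2pm) (10am,2pm,11am,11am,1pm,2pm) (10am,2pm,11am,12pm,12pm,2pm) (10am,2pm,11am,12pm,1pm,2pm) (10am,2pm,11am,1pm,12pm,2pm) (10am,2pm,11am,1pm,1pm,2pm) — 11.
AllHands=12pm: (10am,2pm,11am,10am,1pm,2pm) (10am,2pm,11am,11am,1pm,2pm) (10am,2pm,11am,12pm,1pm,2pm) (10am,2pm,11am,1pm,1pm,2pm) — 4.
Summing: 11 + 11 + 4 = 26.

26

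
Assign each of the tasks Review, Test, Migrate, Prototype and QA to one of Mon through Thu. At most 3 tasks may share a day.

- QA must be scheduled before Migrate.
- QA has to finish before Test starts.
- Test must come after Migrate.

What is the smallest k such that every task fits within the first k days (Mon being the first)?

The precedence chain requires at least 3 distinct days.
With at most 3 per day and 5 tasks, at least 2 days are needed.
3 works (last occupied day: Wed): for example Review=Mon, Test=Wed, QA=Mon, Prototype=Mon, Migrate=Tue.

3 days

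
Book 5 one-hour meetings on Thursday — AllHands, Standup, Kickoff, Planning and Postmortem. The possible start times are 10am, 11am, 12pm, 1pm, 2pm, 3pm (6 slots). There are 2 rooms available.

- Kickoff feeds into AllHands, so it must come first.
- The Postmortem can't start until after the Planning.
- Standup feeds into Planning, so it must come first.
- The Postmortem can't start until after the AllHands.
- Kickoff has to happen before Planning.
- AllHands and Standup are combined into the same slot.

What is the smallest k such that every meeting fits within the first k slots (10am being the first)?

The precedence chain requires at least 4 distinct slots.
With at most 2 per slot and 5 meetings, at least 3 slots are needed.
4 works (last occupied slot: 1pm): for example Postmortem in 1pm, AllHands in 11am, Kickoff in 10am, Planning in 12pm, Standup in 11am.

4 slots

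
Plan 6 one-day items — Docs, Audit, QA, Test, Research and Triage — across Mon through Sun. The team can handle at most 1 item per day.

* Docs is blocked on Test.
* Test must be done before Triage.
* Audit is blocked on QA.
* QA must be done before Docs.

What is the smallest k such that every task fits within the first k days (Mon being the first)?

6

The precedence chain requires at least 2 distinct days.
With at most 1 per day and 6 tasks, at least 6 days are needed.
6 works (last occupied day: Sat): for example QA=Mon, Audit=Thu, Docs=Wed, Research=Sat, Triage=Fri, Test=Tue.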